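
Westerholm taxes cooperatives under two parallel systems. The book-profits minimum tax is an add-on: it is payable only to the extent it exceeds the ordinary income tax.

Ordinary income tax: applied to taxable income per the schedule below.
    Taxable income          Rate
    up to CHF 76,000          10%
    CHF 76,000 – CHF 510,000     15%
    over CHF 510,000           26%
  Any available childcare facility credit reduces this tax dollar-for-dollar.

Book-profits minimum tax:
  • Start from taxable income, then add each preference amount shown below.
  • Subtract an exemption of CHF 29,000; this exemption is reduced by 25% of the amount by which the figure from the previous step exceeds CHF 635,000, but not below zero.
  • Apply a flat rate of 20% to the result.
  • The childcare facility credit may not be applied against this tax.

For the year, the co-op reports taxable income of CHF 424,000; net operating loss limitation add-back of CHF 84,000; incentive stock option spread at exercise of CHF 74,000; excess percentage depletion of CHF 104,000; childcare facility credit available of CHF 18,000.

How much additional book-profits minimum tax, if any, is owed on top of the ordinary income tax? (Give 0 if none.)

Book-profits minimum tax:
  Adjusted income: CHF 424,000 + CHF 84,000 + CHF 74,000 + CHF 104,000 = CHF 686,000
  Exemption: CHF 29,000 − 25% × (CHF 686,000 − CHF 635,000) = CHF 29,000 − CHF 12,750 = CHF 16,250
  Base: CHF 686,000 − CHF 16,250 = CHF 669,750
  CHF 669,750 × 20% = CHF 133,950

Ordinary income tax:
  CHF 76,000 × 10% = CHF 7,600
  CHF 348,000 × 15% = CHF 52,200
  → CHF 59,800
  Less childcare facility credit CHF 18,000 → CHF 41,800

Excess of book-profits minimum tax over ordinary income tax: CHF 133,950 − CHF 41,800 = CHF 92,150.

CHF 92,150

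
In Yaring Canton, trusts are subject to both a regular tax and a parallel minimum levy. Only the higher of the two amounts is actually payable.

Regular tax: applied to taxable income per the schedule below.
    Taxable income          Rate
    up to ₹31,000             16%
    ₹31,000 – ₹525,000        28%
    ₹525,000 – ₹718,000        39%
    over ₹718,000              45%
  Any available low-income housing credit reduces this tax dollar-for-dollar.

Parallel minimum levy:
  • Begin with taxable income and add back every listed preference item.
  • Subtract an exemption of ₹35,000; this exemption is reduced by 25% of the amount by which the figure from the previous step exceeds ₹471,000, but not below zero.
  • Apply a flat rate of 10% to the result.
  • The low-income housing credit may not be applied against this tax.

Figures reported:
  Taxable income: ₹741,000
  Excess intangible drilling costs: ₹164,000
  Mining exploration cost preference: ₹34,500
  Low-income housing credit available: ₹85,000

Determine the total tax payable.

Parallel minimum levy:
  Adjusted income: ₹741,000 + ₹164,000 + ₹34,500 = ₹939,500
  Exemption: 25% × (₹939,500 − ₹471,000) = ₹117,125 ≥ ₹35,000, so the exemption is fully phased out
  Base: ₹939,500 − ₹0 = ₹939,500
  ₹939,500 × 10% = ₹93,950

Regular tax:
  ₹31,000 × 16% = ₹4,960
  ₹494,000 × 28% = ₹138,320
  ₹193,000 × 39% = ₹75,270
  ₹23,000 × 45% = ₹10,350
  → ₹228,900
  Less low-income housing credit ₹85,000 → ₹143,900

₹143,900 > ₹93,950, so the regular tax governs.

₹143,900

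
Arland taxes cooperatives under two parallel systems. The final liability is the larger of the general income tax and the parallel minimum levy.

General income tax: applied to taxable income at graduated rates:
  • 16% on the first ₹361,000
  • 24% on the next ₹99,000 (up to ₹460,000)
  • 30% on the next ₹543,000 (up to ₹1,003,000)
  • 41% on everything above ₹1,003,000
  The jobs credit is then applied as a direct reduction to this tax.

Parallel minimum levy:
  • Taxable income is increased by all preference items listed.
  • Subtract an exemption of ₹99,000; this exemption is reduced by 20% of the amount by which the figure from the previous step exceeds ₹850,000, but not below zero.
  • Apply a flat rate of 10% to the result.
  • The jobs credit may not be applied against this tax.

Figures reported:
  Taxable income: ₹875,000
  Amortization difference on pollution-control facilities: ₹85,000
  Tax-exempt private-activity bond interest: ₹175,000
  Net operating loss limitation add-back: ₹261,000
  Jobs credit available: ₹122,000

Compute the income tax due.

Parallel minimum levy:
  Adjusted income: ₹875,000 + ₹85,000 + ₹175,000 + ₹261,000 = ₹1,396,000
  Exemption: 20% × (₹1,396,000 − ₹850,000) = ₹109,200 ≥ ₹99,000, so the exemption is fully phased out
  Base: ₹1,396,000 − ₹0 = ₹1,396,000
  ₹1,396,000 × 10% = ₹139,600

General income tax:
  ₹361,000 × 16% = ₹57,760
  ₹99,000 × 24% = ₹23,760
  ₹415,000 × 30% = ₹124,500
  → ₹206,020
  Less jobs credit ₹122,000 → ₹84,020

₹139,600 > ₹84,020, so the parallel minimum levy is the binding amount.

₹139,600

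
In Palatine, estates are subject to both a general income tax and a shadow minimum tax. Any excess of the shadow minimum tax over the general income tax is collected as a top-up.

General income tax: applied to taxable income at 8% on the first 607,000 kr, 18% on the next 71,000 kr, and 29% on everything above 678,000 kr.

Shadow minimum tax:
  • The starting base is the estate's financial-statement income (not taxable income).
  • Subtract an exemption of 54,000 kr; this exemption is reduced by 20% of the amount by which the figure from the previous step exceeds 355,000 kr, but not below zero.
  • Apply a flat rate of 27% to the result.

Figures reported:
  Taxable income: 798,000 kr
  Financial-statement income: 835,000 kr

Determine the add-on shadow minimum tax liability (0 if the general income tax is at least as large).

129,310 kr

Shadow minimum tax:
  Base (financial-statement income): 835,000 kr
  Exemption: 20% × (835,000 kr − 355,000 kr) = 96,000 kr ≥ 54,000 kr, so the exemption is fully phased out
  Base: 835,000 kr − 0 kr = 835,000 kr
  835,000 kr × 27% = 225,450 kr

General income tax:
  607,000 kr × 8% = 48,560 kr
  71,000 kr × 18% = 12,780 kr
  120,000 kr × 29% = 34,800 kr
  → 96,140 kr

Excess of shadow minimum tax over general income tax: 225,450 kr − 96,140 kr = 129,310 kr.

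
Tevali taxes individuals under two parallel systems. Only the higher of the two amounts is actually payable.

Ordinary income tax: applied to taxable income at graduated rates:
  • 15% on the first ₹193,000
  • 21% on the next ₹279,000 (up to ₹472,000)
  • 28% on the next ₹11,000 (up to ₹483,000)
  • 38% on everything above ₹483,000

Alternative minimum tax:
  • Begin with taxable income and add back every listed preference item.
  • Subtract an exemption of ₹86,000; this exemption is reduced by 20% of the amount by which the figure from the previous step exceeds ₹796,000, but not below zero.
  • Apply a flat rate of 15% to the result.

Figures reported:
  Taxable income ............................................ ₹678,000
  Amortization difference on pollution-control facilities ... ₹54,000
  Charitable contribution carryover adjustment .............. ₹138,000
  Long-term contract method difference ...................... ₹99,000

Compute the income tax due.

₹164,720

Alternative minimum tax:
  Adjusted income: ₹678,000 + ₹54,000 + ₹138,000 + ₹99,000 = ₹969,000
  Exemption: ₹86,000 − 20% × (₹969,000 − ₹796,000) = ₹86,000 − ₹34,600 = ₹51,400
  Base: ₹969,000 − ₹51,400 = ₹917,600
  ₹917,600 × 15% = ₹137,640

Ordinary income tax:
  ₹193,000 × 15% = ₹28,950
  ₹279,000 × 21% = ₹58,590
  ₹11,000 × 28% = ₹3,080
  ₹195,000 × 38% = ₹74,100
  → ₹164,720

₹164,720 > ₹137,640, so the ordinary income tax governs.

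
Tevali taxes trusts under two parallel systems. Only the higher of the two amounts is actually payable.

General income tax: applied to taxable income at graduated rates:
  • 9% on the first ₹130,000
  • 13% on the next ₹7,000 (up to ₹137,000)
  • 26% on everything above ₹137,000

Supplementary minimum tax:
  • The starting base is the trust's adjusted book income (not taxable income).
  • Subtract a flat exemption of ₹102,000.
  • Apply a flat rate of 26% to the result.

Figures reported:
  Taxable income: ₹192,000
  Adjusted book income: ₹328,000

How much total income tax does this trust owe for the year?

Supplementary minimum tax:
  Base (adjusted book income): ₹328,000
  Less exemption ₹102,000 → base ₹226,000
  ₹226,000 × 26% = ₹58,760

General income tax:
  ₹130,000 × 9% = ₹11,700
  ₹7,000 × 13% = ₹910
  ₹55,000 × 26% = ₹14,300
  → ₹26,910

₹58,760 > ₹26,910, so the supplementary minimum tax is the binding amount.

₹58,760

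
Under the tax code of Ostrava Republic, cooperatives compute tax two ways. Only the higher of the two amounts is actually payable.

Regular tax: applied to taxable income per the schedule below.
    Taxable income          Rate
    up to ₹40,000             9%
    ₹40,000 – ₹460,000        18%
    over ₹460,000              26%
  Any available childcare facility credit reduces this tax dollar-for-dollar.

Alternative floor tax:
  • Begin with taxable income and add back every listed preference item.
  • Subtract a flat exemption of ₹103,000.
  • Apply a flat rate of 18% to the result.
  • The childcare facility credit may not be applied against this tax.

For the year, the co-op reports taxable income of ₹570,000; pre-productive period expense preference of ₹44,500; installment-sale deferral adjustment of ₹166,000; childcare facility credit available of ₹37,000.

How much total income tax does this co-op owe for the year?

Regular tax:
  ₹40,000 × 9% = ₹3,600
  ₹420,000 × 18% = ₹75,600
  ₹110,000 × 26% = ₹28,600
  → ₹107,800
  Less childcare facility credit ₹37,000 → ₹70,800

Alternative floor tax:
  Adjusted income: ₹570,000 + ₹44,500 + ₹166,000 = ₹780,500
  Less exemption ₹103,000 → base ₹677,500
  ₹677,500 × 18% = ₹121,950

₹121,950 > ₹70,800, so the alternative floor tax is the binding amount.

₹121,950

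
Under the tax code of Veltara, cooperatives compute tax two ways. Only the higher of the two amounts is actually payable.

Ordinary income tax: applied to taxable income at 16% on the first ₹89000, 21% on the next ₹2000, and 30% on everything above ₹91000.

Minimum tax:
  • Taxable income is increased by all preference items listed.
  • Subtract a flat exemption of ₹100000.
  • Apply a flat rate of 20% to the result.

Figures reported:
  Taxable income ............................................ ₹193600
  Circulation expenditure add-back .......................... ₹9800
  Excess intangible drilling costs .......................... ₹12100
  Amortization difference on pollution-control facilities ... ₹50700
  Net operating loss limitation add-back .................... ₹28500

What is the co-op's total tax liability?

₹45440

Minimum tax:
  Adjusted income: ₹193600 + ₹9800 + ₹12100 + ₹50700 + ₹28500 = ₹294700
  Less exemption ₹100000 → base ₹194700
  ₹194700 × 20% = ₹38940

Ordinary income tax:
  ₹89000 × 16% = ₹14240
  ₹2000 × 21% = ₹420
  ₹102600 × 30% = ₹30780
  → ₹45440

₹45440 > ₹38940, so the ordinary income tax governs.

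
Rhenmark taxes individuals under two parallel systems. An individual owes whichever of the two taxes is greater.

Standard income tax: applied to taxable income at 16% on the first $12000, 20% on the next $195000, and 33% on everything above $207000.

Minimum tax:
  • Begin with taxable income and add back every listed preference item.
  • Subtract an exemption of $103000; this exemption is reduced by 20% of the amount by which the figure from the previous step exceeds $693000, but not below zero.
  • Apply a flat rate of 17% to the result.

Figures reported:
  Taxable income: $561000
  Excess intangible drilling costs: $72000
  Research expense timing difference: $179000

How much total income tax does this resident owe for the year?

$157740

Minimum tax:
  Adjusted income: $561000 + $72000 + $179000 = $812000
  Exemption: $103000 − 20% × ($812000 − $693000) = $103000 − $23800 = $79200
  Base: $812000 − $79200 = $732800
  $732800 × 17% = $124576

Standard income tax:
  $12000 × 16% = $1920
  $195000 × 20% = $39000
  $354000 × 33% = $116820
  → $157740

$157740 > $124576, so the standard income tax governs.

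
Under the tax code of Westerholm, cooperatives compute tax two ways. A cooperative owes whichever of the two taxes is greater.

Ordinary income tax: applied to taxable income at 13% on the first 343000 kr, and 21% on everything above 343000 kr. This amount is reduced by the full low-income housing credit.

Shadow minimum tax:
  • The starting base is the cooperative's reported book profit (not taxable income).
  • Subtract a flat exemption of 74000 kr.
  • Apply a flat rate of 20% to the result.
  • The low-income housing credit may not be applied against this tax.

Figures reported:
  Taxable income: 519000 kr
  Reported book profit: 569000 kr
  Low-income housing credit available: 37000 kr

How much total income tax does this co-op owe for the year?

Ordinary income tax:
  343000 kr × 13% = 44590 kr
  176000 kr × 21% = 36960 kr
  → 81550 kr
  Less low-income housing credit 37000 kr → 44550 kr

Shadow minimum tax:
  Base (reported book profit): 569000 kr
  Less exemption 74000 kr → base 495000 kr
  495000 kr × 20% = 99000 kr

99000 kr > 44550 kr, so the shadow minimum tax is the binding amount.

99000 kr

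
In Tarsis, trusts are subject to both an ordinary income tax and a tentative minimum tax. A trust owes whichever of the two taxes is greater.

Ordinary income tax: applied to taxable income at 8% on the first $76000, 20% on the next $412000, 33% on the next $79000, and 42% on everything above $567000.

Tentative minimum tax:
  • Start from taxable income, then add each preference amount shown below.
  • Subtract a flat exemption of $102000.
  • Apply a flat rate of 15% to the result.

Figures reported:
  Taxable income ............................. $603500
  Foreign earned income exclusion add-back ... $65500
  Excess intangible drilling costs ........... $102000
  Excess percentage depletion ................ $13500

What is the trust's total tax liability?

$129880

Tentative minimum tax:
  Adjusted income: $603500 + $65500 + $102000 + $13500 = $784500
  Less exemption $102000 → base $682500
  $682500 × 15% = $102375

Ordinary income tax:
  $76000 × 8% = $6080
  $412000 × 20% = $82400
  $79000 × 33% = $26070
  $36500 × 42% = $15330
  → $129880

$129880 > $102375, so the ordinary income tax governs.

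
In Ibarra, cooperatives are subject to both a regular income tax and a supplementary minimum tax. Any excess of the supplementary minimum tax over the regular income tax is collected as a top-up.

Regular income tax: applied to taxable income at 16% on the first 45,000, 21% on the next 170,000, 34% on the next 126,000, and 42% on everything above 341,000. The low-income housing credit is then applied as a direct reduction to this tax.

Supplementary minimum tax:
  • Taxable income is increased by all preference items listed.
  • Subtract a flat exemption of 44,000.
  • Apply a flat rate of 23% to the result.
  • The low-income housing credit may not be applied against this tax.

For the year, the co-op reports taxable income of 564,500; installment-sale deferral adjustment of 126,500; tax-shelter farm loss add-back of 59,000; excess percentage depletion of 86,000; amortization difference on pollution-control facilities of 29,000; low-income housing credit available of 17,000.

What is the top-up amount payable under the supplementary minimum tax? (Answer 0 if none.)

Supplementary minimum tax:
  Adjusted income: 564,500 + 126,500 + 59,000 + 86,000 + 29,000 = 865,000
  Less exemption 44,000 → base 821,000
  821,000 × 23% = 188,830

Regular income tax:
  45,000 × 16% = 7,200
  170,000 × 21% = 35,700
  126,000 × 34% = 42,840
  223,500 × 42% = 93,870
  → 179,610
  Less low-income housing credit 17,000 → 162,610

Excess of supplementary minimum tax over regular income tax: 188,830 − 162,610 = 26,220.

26,220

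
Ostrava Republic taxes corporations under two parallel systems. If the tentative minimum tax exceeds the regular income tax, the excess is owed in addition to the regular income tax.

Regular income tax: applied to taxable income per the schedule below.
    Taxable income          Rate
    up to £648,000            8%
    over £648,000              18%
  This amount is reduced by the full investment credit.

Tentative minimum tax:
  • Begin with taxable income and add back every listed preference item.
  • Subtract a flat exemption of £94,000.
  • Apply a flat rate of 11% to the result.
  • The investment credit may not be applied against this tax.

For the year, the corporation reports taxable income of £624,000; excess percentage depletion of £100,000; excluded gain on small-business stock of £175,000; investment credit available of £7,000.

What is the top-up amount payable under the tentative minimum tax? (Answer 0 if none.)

£45,630

Regular income tax:
  £624,000 × 8% = £49,920
  Less investment credit £7,000 → £42,920

Tentative minimum tax:
  Adjusted income: £624,000 + £100,000 + £175,000 = £899,000
  Less exemption £94,000 → base £805,000
  £805,000 × 11% = £88,550

Excess of tentative minimum tax over regular income tax: £88,550 − £42,920 = £45,630.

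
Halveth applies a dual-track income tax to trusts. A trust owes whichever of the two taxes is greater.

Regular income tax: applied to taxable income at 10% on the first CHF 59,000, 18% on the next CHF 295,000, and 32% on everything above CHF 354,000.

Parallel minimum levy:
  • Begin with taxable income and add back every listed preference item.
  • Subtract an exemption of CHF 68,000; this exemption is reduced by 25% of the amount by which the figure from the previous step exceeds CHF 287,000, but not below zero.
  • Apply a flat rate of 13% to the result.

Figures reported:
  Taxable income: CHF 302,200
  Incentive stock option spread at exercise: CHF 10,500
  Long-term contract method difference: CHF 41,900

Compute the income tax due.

CHF 49,676

Parallel minimum levy:
  Adjusted income: CHF 302,200 + CHF 10,500 + CHF 41,900 = CHF 354,600
  Exemption: CHF 68,000 − 25% × (CHF 354,600 − CHF 287,000) = CHF 68,000 − CHF 16,900 = CHF 51,100
  Base: CHF 354,600 − CHF 51,100 = CHF 303,500
  CHF 303,500 × 13% = CHF 39,455

Regular income tax:
  CHF 59,000 × 10% = CHF 5,900
  CHF 243,200 × 18% = CHF 43,776
  → CHF 49,676

CHF 49,676 > CHF 39,455, so the regular income tax governs.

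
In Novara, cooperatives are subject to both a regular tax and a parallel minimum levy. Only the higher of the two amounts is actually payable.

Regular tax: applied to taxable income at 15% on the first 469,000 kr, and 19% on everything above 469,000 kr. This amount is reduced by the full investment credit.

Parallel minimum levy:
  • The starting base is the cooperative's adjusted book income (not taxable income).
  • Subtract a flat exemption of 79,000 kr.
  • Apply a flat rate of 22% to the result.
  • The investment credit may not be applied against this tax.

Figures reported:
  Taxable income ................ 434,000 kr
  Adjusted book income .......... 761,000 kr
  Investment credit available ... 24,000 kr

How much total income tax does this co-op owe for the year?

Parallel minimum levy:
  Base (adjusted book income): 761,000 kr
  Less exemption 79,000 kr → base 682,000 kr
  682,000 kr × 22% = 150,040 kr

Regular tax:
  434,000 kr × 15% = 65,100 kr
  Less investment credit 24,000 kr → 41,100 kr

150,040 kr > 41,100 kr, so the parallel minimum levy is the binding amount.

150,040 kr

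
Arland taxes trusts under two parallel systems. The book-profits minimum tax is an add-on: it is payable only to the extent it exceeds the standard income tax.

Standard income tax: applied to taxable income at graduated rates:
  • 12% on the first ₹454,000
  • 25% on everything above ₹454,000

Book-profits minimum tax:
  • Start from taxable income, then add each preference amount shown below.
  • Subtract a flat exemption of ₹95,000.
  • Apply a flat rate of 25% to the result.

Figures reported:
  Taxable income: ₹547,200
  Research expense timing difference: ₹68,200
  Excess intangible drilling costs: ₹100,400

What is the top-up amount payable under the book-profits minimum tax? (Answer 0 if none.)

Book-profits minimum tax:
  Adjusted income: ₹547,200 + ₹68,200 + ₹100,400 = ₹715,800
  Less exemption ₹95,000 → base ₹620,800
  ₹620,800 × 25% = ₹155,200

Standard income tax:
  ₹454,000 × 12% = ₹54,480
  ₹93,200 × 25% = ₹23,300
  → ₹77,780

Excess of book-profits minimum tax over standard income tax: ₹155,200 − ₹77,780 = ₹77,420.

₹77,420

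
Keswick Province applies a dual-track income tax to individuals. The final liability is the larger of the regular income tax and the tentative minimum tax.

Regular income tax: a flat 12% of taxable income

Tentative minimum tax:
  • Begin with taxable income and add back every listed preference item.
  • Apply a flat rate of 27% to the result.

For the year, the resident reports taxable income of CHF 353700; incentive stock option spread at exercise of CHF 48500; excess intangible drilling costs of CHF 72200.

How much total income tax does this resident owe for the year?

Tentative minimum tax:
  Adjusted income: CHF 353700 + CHF 48500 + CHF 72200 = CHF 474400
  CHF 474400 × 27% = CHF 128088

Regular income tax:
  CHF 353700 × 12% = CHF 42444

CHF 128088 > CHF 42444, so the tentative minimum tax is the binding amount.

CHF 128088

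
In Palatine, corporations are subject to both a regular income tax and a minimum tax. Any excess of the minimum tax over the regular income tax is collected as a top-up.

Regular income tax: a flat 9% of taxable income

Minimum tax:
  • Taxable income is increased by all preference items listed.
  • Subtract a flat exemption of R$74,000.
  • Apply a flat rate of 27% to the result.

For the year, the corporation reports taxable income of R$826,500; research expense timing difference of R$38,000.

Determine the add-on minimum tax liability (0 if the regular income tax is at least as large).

R$139,050

Regular income tax:
  R$826,500 × 9% = R$74,385

Minimum tax:
  Adjusted income: R$826,500 + R$38,000 = R$864,500
  Less exemption R$74,000 → base R$790,500
  R$790,500 × 27% = R$213,435

Excess of minimum tax over regular income tax: R$213,435 − R$74,385 = R$139,050.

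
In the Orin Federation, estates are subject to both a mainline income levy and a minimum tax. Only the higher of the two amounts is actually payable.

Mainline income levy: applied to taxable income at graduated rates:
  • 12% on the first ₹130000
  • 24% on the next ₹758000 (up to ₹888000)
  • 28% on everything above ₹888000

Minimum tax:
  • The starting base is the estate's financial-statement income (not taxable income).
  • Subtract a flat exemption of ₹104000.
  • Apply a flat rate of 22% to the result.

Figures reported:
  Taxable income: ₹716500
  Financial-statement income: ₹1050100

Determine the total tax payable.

Mainline income levy:
  ₹130000 × 12% = ₹15600
  ₹586500 × 24% = ₹140760
  → ₹156360

Minimum tax:
  Base (financial-statement income): ₹1050100
  Less exemption ₹104000 → base ₹946100
  ₹946100 × 22% = ₹208142

₹208142 > ₹156360, so the minimum tax is the binding amount.

₹208142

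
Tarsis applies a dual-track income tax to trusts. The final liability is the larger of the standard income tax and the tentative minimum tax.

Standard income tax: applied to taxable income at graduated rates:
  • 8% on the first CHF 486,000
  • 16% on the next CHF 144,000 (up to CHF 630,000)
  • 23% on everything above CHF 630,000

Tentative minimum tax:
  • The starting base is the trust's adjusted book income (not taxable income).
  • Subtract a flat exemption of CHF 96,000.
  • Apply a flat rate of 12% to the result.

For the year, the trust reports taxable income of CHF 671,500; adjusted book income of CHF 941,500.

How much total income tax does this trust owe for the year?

Tentative minimum tax:
  Base (adjusted book income): CHF 941,500
  Less exemption CHF 96,000 → base CHF 845,500
  CHF 845,500 × 12% = CHF 101,460

Standard income tax:
  CHF 486,000 × 8% = CHF 38,880
  CHF 144,000 × 16% = CHF 23,040
  CHF 41,500 × 23% = CHF 9,545
  → CHF 71,465

CHF 101,460 > CHF 71,465, so the tentative minimum tax is the binding amount.

CHF 101,460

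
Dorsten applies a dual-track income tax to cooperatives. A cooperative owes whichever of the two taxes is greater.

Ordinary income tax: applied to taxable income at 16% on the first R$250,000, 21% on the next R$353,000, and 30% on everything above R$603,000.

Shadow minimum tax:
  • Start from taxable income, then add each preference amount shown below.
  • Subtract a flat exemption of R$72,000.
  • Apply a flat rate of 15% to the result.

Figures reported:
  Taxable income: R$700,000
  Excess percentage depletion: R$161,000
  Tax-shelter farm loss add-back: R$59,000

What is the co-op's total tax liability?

R$143,230

Shadow minimum tax:
  Adjusted income: R$700,000 + R$161,000 + R$59,000 = R$920,000
  Less exemption R$72,000 → base R$848,000
  R$848,000 × 15% = R$127,200

Ordinary income tax:
  R$250,000 × 16% = R$40,000
  R$353,000 × 21% = R$74,130
  R$97,000 × 30% = R$29,100
  → R$143,230

R$143,230 > R$127,200, so the ordinary income tax governs.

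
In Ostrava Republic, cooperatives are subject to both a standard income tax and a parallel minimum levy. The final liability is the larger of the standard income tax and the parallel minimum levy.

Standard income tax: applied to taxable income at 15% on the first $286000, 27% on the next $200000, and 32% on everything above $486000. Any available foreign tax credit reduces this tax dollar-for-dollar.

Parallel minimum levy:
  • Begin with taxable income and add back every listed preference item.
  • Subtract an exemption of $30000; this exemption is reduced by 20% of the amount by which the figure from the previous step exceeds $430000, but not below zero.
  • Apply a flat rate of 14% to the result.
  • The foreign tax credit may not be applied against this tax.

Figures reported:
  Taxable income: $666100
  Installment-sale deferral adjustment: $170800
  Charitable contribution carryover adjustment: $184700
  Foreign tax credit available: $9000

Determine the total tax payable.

Standard income tax:
  $286000 × 15% = $42900
  $200000 × 27% = $54000
  $180100 × 32% = $57632
  → $154532
  Less foreign tax credit $9000 → $145532

Parallel minimum levy:
  Adjusted income: $666100 + $170800 + $184700 = $1021600
  Exemption: 20% × ($1021600 − $430000) = $118320 ≥ $30000, so the exemption is fully phased out
  Base: $1021600 − $0 = $1021600
  $1021600 × 14% = $143024

$145532 > $143024, so the standard income tax governs.

$145532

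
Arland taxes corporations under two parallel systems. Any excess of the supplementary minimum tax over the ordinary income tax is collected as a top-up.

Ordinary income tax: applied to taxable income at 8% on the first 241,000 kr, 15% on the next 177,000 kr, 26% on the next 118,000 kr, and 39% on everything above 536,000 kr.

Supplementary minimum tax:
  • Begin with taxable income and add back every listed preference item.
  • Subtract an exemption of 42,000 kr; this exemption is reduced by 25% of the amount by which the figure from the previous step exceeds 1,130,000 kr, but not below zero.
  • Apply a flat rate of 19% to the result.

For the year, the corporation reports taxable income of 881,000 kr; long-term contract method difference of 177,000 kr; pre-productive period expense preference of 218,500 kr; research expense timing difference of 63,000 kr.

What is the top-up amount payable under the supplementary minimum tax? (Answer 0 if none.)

Ordinary income tax:
  241,000 kr × 8% = 19,280 kr
  177,000 kr × 15% = 26,550 kr
  118,000 kr × 26% = 30,680 kr
  345,000 kr × 39% = 134,550 kr
  → 211,060 kr

Supplementary minimum tax:
  Adjusted income: 881,000 kr + 177,000 kr + 218,500 kr + 63,000 kr = 1,339,500 kr
  Exemption: 25% × (1,339,500 kr − 1,130,000 kr) = 52,375 kr ≥ 42,000 kr, so the exemption is fully phased out
  Base: 1,339,500 kr − 0 kr = 1,339,500 kr
  1,339,500 kr × 19% = 254,505 kr

Excess of supplementary minimum tax over ordinary income tax: 254,505 kr − 211,060 kr = 43,445 kr.

43,445 kr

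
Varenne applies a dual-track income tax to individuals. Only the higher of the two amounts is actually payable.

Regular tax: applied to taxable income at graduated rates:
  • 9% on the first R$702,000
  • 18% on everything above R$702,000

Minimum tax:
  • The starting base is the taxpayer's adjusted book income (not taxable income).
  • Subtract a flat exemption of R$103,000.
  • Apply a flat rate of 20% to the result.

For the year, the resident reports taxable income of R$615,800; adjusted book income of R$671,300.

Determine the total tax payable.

R$113,660

Minimum tax:
  Base (adjusted book income): R$671,300
  Less exemption R$103,000 → base R$568,300
  R$568,300 × 20% = R$113,660

Regular tax:
  R$615,800 × 9% = R$55,422

R$113,660 > R$55,422, so the minimum tax is the binding amount.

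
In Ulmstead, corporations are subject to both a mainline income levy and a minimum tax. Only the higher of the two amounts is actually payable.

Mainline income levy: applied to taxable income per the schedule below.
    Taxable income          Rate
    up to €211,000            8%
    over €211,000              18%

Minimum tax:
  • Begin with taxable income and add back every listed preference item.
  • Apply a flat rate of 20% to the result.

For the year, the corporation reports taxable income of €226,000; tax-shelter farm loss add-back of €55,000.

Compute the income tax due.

Mainline income levy:
  €211,000 × 8% = €16,880
  €15,000 × 18% = €2,700
  → €19,580

Minimum tax:
  Adjusted income: €226,000 + €55,000 = €281,000
  €281,000 × 20% = €56,200

€56,200 > €19,580, so the minimum tax is the binding amount.

€56,200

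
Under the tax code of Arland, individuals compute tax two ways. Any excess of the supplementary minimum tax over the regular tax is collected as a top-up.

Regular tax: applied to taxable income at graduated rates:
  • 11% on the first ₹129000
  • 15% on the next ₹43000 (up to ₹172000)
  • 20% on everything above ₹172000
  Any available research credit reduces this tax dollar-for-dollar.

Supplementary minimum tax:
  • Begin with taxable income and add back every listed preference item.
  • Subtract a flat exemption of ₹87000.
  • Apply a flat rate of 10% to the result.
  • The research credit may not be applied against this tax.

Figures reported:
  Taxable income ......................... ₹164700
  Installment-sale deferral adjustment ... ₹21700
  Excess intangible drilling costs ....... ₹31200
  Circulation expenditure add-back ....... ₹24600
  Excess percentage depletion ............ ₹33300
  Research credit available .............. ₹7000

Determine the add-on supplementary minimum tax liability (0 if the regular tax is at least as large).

Supplementary minimum tax:
  Adjusted income: ₹164700 + ₹21700 + ₹31200 + ₹24600 + ₹33300 = ₹275500
  Less exemption ₹87000 → base ₹188500
  ₹188500 × 10% = ₹18850

Regular tax:
  ₹129000 × 11% = ₹14190
  ₹35700 × 15% = ₹5355
  → ₹19545
  Less research credit ₹7000 → ₹12545

Excess of supplementary minimum tax over regular tax: ₹18850 − ₹12545 = ₹6305.

₹6305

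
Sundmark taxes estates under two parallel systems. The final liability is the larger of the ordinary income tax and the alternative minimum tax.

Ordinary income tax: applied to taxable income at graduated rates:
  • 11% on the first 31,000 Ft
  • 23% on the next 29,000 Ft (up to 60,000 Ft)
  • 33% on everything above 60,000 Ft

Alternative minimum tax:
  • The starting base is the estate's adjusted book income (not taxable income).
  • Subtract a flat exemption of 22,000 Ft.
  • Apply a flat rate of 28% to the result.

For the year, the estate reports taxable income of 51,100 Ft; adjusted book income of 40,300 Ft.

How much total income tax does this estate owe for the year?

Ordinary income tax:
  31,000 Ft × 11% = 3,410 Ft
  20,100 Ft × 23% = 4,623 Ft
  → 8,033 Ft

Alternative minimum tax:
  Base (adjusted book income): 40,300 Ft
  Less exemption 22,000 Ft → base 18,300 Ft
  18,300 Ft × 28% = 5,124 Ft

8,033 Ft > 5,124 Ft, so the ordinary income tax governs.

8,033 Ft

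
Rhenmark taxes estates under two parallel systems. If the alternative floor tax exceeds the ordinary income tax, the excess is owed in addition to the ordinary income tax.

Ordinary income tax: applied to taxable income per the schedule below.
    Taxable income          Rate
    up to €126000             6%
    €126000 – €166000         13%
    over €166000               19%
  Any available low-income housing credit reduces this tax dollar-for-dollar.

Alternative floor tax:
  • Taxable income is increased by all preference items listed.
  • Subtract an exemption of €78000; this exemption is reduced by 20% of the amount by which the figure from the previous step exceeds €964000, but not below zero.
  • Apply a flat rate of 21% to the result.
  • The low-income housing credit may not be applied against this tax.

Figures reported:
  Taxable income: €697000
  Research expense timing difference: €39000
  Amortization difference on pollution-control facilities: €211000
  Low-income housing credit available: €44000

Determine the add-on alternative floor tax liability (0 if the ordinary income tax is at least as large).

Ordinary income tax:
  €126000 × 6% = €7560
  €40000 × 13% = €5200
  €531000 × 19% = €100890
  → €113650
  Less low-income housing credit €44000 → €69650

Alternative floor tax:
  Adjusted income: €697000 + €39000 + €211000 = €947000
  Exemption: €947000 ≤ €964000, so full €78000 applies
  Base: €947000 − €78000 = €869000
  €869000 × 21% = €182490

Excess of alternative floor tax over ordinary income tax: €182490 − €69650 = €112840.

€112840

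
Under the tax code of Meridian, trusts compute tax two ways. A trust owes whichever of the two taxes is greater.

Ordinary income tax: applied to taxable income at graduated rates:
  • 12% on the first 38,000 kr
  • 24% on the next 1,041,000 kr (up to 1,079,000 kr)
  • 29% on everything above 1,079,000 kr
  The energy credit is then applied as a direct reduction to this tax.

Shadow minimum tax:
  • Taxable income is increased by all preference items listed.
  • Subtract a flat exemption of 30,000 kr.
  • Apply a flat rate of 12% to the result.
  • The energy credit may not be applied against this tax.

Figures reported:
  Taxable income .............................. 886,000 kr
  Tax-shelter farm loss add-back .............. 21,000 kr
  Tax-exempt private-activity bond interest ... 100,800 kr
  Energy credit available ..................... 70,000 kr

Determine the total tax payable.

Ordinary income tax:
  38,000 kr × 12% = 4,560 kr
  848,000 kr × 24% = 203,520 kr
  → 208,080 kr
  Less energy credit 70,000 kr → 138,080 kr

Shadow minimum tax:
  Adjusted income: 886,000 kr + 21,000 kr + 100,800 kr = 1,007,800 kr
  Less exemption 30,000 kr → base 977,800 kr
  977,800 kr × 12% = 117,336 kr

138,080 kr > 117,336 kr, so the ordinary income tax governs.

138,080 kr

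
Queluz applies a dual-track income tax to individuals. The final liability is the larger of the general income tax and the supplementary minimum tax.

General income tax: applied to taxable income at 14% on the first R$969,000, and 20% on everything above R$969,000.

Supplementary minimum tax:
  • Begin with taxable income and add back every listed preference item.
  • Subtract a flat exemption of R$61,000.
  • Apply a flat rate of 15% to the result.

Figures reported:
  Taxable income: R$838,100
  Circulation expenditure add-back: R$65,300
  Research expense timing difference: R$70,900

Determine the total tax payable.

R$136,995

General income tax:
  R$838,100 × 14% = R$117,334

Supplementary minimum tax:
  Adjusted income: R$838,100 + R$65,300 + R$70,900 = R$974,300
  Less exemption R$61,000 → base R$913,300
  R$913,300 × 15% = R$136,995

R$136,995 > R$117,334, so the supplementary minimum tax is the binding amount.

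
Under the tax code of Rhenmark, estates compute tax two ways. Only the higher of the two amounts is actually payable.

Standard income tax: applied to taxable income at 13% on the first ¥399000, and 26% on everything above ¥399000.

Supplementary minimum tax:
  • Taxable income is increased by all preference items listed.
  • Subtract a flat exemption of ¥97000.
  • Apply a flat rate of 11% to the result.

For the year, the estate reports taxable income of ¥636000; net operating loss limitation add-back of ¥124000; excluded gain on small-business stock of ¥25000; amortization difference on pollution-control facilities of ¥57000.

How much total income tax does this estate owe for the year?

Supplementary minimum tax:
  Adjusted income: ¥636000 + ¥124000 + ¥25000 + ¥57000 = ¥842000
  Less exemption ¥97000 → base ¥745000
  ¥745000 × 11% = ¥81950

Standard income tax:
  ¥399000 × 13% = ¥51870
  ¥237000 × 26% = ¥61620
  → ¥113490

¥113490 > ¥81950, so the standard income tax governs.

¥113490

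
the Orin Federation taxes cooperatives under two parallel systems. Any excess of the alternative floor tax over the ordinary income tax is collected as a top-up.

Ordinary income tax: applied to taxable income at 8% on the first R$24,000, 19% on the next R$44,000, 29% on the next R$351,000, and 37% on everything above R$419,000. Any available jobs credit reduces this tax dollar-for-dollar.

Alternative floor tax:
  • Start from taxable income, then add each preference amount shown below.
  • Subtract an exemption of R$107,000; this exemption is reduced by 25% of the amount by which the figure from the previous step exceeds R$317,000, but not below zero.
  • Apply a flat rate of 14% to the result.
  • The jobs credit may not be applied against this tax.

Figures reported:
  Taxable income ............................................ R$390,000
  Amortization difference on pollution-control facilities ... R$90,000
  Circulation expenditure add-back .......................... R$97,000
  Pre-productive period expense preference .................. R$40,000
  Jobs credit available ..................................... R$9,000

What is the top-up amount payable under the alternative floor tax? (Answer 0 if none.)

R$0

Alternative floor tax:
  Adjusted income: R$390,000 + R$90,000 + R$97,000 + R$40,000 = R$617,000
  Exemption: R$107,000 − 25% × (R$617,000 − R$317,000) = R$107,000 − R$75,000 = R$32,000
  Base: R$617,000 − R$32,000 = R$585,000
  R$585,000 × 14% = R$81,900

Ordinary income tax:
  R$24,000 × 8% = R$1,920
  R$44,000 × 19% = R$8,360
  R$322,000 × 29% = R$93,380
  → R$103,660
  Less jobs credit R$9,000 → R$94,660

R$81,900 ≤ R$94,660, so no add-on is due.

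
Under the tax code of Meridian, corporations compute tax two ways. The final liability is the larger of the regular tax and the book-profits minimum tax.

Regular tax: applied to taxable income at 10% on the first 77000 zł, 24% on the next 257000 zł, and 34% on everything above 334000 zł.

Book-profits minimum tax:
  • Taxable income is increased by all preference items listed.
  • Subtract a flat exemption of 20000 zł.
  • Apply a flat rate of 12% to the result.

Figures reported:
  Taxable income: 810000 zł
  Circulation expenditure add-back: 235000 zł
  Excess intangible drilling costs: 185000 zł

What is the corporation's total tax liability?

Regular tax:
  77000 zł × 10% = 7700 zł
  257000 zł × 24% = 61680 zł
  476000 zł × 34% = 161840 zł
  → 231220 zł

Book-profits minimum tax:
  Adjusted income: 810000 zł + 235000 zł + 185000 zł = 1230000 zł
  Less exemption 20000 zł → base 1210000 zł
  1210000 zł × 12% = 145200 zł

231220 zł > 145200 zł, so the regular tax governs.

231220 zł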